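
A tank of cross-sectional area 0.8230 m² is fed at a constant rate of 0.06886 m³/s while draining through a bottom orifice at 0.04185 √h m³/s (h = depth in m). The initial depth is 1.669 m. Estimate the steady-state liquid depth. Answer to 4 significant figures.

A dh/dt = Q_in − 0.04185 √h. Steady state requires inflow = outflow:
Q_in = 0.04185 √h_ss ⇒ √h_ss = 0.06886/0.04185 = 1.64540.
h_ss = 1.64540² = 2.70734 m. (Since h₀ = 1.669 m < h_ss, the level will rise toward this value.)

2.707 m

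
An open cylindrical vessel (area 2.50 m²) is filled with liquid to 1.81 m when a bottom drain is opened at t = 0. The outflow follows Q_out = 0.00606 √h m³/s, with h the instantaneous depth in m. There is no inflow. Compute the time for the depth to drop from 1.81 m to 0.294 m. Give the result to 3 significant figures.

Volume balance on the tank: A dh/dt = −0.00606 √h.
Separate and integrate: 2(√h − √h₀) = −(0.00606/A) t.
t = 2A(√h₀ − √h)/0.00606 = 2·2.50·(√1.81 − √0.294)/0.00606
  = 5.0000 × (1.3454 − 0.54222) / 0.00606 = 662.66 s.

663 s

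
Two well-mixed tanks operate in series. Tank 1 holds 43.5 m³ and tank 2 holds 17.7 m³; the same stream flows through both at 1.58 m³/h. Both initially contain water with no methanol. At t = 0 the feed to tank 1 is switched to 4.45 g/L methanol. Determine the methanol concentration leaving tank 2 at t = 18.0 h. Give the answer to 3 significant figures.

1.16 g/L

Each tank obeys Vᵢ dCᵢ/dt = Q(Cᵢ₋₁ − Cᵢ), so τᵢ = Vᵢ/Q.
τ₁ = 43.5/1.58 = 27.532 h; τ₂ = 17.7/1.58 = 11.203 h.
Solving the cascade with C₁(0)=C₂(0)=0 gives C₂(t) = C_in[1 − (τ₁ e^(−t/τ₁) − τ₂ e^(−t/τ₂))/(τ₁ − τ₂)].
At t = 18.0: e^(−t/τ₁) = 0.52007, e^(−t/τ₂) = 0.20053.
C₂ = 4.45·[1 − (27.532·0.52007 − 11.203·0.20053)/(16.329)] = 4.45·0.26071 = 1.1602 g/L.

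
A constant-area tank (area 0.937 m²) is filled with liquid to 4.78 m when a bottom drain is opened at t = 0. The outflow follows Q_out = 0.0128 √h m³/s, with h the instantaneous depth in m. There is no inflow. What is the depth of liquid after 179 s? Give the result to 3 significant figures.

0.929 m

With no inflow, A dh/dt = −0.0128 √h.
Separate and integrate: 2(√h − √h₀) = −(0.0128/A) t.
√h = √4.78 − 0.0128·179/(2·0.937) = 2.1863 − 1.2226 = 0.96370.
h = 0.96370² = 0.92871 m.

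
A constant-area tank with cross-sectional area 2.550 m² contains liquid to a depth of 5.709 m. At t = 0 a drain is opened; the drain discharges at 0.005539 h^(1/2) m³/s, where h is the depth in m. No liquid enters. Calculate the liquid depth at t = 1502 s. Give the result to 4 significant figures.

With no inflow, A dh/dt = −0.005539 √h.
This is separable: 2 d(√h)/dt = −0.005539/A, so √h = √h₀ − (0.005539/(2A)) t.
√h = √5.709 − 0.005539·1502/(2·2.550) = 2.38935 − 1.63129 = 0.758062.
h = 0.758062² = 0.574657 m.

0.5747 m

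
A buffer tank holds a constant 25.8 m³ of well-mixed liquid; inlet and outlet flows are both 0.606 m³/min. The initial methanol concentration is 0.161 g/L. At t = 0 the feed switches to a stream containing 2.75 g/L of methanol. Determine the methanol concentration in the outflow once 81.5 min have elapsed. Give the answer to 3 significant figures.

2.37 g/L

Mass balance on the solute (V constant): V dC/dt = Q(C_in − C).
Rewrite as dC/dt + C/τ = C_in/τ, τ = V/Q = 42.574 min.
Solution: C(t) = C_in + (C₀ − C_in) e^(−t/τ).
C(81.5) = 2.75 + (0.161 − 2.75)·e^(−81.5/42.574) = 2.75 + (-2.5890)·0.14744 = 2.3683 g/L.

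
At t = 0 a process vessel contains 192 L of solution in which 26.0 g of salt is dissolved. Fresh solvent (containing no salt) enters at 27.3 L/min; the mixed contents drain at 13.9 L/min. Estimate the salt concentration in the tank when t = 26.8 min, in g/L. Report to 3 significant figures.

Let m(t) be the amount of salt. Volume: V(t) = V₀ + (Q_in − Q_out) t = 192 + 13.400 t; V(26.8) = 551.12 L.
Species balance (pure solvent in): dm/dt = −Q_out · m/V(t).
dm/m = −Q_out dt/(V₀ + 13.400 t); integrating gives ln(m/m₀) = −(Q_out/(Q_in−Q_out)) ln(V/V₀).
m = m₀ (V₀/V)^(Q_out/(Q_in−Q_out)) = 26.0 × (192/551.12)^(1.0373) = 8.7085 g.
C = m/V = 8.7085/551.12 = 0.015801 g/L.

0.0158 g/L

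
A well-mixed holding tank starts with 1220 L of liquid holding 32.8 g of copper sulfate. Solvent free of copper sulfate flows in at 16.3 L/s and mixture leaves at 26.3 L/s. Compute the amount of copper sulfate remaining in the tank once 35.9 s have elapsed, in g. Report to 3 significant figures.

13.1 g

Total volume: dV/dt = Q_in − Q_out = -10.000 L/s, so V(t) = 1220 − 10.000 t and V(35.9) = 861.00 L.
Solute balance: dm/dt = 0 − Q_out C = −Q_out m/V(t).
dm/m = −Q_out dt/(V₀ − 10.000 t); integrating gives ln(m/m₀) = −(Q_out/(Q_in−Q_out)) ln(V/V₀).
m = m₀ (V₀/V)^(Q_out/(Q_in−Q_out)) = 32.8 × (1220/861.00)^(-2.6300) = 13.116 g.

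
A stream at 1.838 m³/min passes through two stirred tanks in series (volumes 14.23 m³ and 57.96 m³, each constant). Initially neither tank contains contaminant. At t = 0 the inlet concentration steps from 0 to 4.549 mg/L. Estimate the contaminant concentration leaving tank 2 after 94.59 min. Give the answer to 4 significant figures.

4.249 mg/L

Each tank obeys Vᵢ dCᵢ/dt = Q(Cᵢ₋₁ − Cᵢ), so τᵢ = Vᵢ/Q.
τ₁ = 14.23/1.838 = 7.74211 min; τ₂ = 57.96/1.838 = 31.5343 min.
Tank 1: C₁ = C_in(1 − e^(−t/τ₁)). Tank 2 (τ₁ ≠ τ₂): C₂ = C_in[1 − (τ₁ e^(−t/τ₁) − τ₂ e^(−t/τ₂))/(τ₁ − τ₂)].
At t = 94.59: e^(−t/τ₁) = 4.94270e-06, e^(−t/τ₂) = 0.0498073.
C₂ = 4.549·[1 − (7.74211·4.94270e-06 − 31.5343·0.0498073)/(-23.7922)] = 4.549·0.933987 = 4.24871 mg/L.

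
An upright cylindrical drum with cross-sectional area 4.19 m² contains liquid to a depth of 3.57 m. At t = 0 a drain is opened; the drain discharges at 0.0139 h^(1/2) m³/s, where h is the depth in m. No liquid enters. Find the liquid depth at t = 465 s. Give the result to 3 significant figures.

1.25 m

With no inflow, A dh/dt = −0.0139 √h.
∫ h^(−1/2) dh = −(0.0139/A) ∫ dt, giving 2√h = 2√h₀ − (0.0139/A) t.
√h = √3.57 − 0.0139·465/(2·4.19) = 1.8894 − 0.77130 = 1.1181.
h = 1.1181² = 1.2502 m.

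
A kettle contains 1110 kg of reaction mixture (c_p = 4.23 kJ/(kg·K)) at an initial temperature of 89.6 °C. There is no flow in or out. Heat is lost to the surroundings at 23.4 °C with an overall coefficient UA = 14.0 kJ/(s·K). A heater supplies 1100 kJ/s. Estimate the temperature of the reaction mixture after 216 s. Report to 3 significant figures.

First-law balance (no shaft work): M c_p dT/dt = −UA(T − T_amb) + Q̇.
dT/dt = (T_ss − T)/τ with T_ss = T_amb + Q̇/UA = 23.4 + 1100/14.0 = 101.97 °C, τ = M c_p/UA = 1110·4.23/14.0 = 335.38 s.
Solution: T(t) = T_ss + (T₀ − T_ss) e^(−t/τ).
T(216) = 101.97 + (-12.371)·0.52516 = 95.474 °C.

95.5 °C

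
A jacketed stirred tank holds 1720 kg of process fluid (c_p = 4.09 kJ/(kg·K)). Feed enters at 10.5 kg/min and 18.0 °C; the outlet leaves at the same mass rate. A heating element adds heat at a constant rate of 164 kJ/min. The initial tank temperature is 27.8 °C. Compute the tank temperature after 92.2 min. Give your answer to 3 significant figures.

M c_p dT/dt = ṁ c_p (T_in − T) + Q̇.
Rearrange: dT/dt = (T_ss − T)/τ with τ = M/ṁ = 163.81 min and T_ss = T_in + Q̇/(ṁ c_p) = 21.819 °C.
This is linear first-order; T(t) = T_ss + (T₀ − T_ss) e^(−t/τ).
T(92.2) = 21.819 + (5.9812)·e^(−92.2/163.81) = 21.819 + (5.9812)·0.56958 = 25.226 °C.

25.2 °C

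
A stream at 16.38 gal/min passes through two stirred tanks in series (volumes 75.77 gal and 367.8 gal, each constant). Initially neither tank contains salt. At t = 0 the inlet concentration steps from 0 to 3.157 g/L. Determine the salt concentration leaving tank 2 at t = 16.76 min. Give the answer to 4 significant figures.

1.294 g/L

Species balance on tank i: dCᵢ/dt = (Cᵢ₋₁ − Cᵢ)/τᵢ with τᵢ = Vᵢ/Q.
τ₁ = 75.77/16.38 = 4.62576 min; τ₂ = 367.8/16.38 = 22.4542 min.
Tank 1: C₁ = C_in(1 − e^(−t/τ₁)). Tank 2 (τ₁ ≠ τ₂): C₂ = C_in[1 − (τ₁ e^(−t/τ₁) − τ₂ e^(−t/τ₂))/(τ₁ − τ₂)].
At t = 16.76: e^(−t/τ₁) = 0.0266975, e^(−t/τ₂) = 0.474066.
C₂ = 3.157·[1 − (4.62576·0.0266975 − 22.4542·0.474066)/(-17.8284)] = 3.157·0.409859 = 1.29393 g/L.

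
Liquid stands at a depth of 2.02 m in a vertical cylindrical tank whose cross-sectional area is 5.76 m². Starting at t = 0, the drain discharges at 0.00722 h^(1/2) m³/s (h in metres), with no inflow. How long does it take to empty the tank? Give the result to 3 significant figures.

2270 s

Accumulation of liquid (constant cross-section A): A dh/dt = −0.00722 √h.
This is separable: 2 d(√h)/dt = −0.00722/A, so √h = √h₀ − (0.00722/(2A)) t.
Set h = 0: 2√h₀ = (0.00722/A) t_empty ⇒ t_empty = 2A√h₀/0.00722.
t_empty = 2·5.76·√2.02/0.00722 = 11.520·1.4213/0.00722 = 2267.7 s.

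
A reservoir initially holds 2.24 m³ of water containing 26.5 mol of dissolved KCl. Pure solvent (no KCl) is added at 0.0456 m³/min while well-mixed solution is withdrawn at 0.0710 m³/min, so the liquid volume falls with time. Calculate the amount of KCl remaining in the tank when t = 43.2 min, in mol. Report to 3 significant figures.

Let m(t) be the amount of KCl. Volume: V(t) = V₀ + (Q_in − Q_out) t = 2.24 − 0.025400 t; V(43.2) = 1.1427 m³.
Species balance (pure solvent in): dm/dt = −Q_out · m/V(t).
Separate: dm/m = −Q_out dt/V(t) ⇒ ln(m/m₀) = −(Q_out/(Q_in−Q_out)) ln(V/V₀).
m = m₀ (V₀/V)^(Q_out/(Q_in−Q_out)) = 26.5 × (2.24/1.1427)^(-2.7953) = 4.0380 mol.

4.04 mol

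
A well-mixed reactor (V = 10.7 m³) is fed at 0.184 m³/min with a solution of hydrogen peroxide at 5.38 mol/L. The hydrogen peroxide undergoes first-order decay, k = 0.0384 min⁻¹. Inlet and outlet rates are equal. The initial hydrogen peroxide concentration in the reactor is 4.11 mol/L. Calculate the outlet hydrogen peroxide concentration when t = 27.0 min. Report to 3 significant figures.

Species balance: V dC/dt = Q C_in − Q C − k V C.
dC/dt = (Q/V) C_in − (Q/V + k) C; effective rate a = Q/V + k = 0.017196 + 0.0384 = 0.055596 min⁻¹.
C_ss = Q C_in/(Q + kV) = 1.6641 mol/L; C(t) = C_ss + (C₀ − C_ss) e^(−a t).
C(27.0) = 1.6641 + (2.4459)·e^(−0.055596·27.0) = 1.6641 + (2.4459)·0.22289 = 2.2092 mol/L.

2.21 mol/L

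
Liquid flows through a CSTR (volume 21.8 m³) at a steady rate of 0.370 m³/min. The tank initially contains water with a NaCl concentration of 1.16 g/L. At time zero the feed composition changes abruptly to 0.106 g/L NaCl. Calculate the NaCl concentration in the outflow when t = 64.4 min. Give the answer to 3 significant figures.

Mass balance on the solute (V constant): V dC/dt = Q(C_in − C).
Time constant τ = V/Q = 21.8/0.370 = 58.919 min.
This is linear first-order; C(t) = C_in + (C₀ − C_in) e^(−t/τ).
C(64.4) = 0.106 + (1.16 − 0.106)·e^(−64.4/58.919) = 0.106 + (1.0540)·0.33520 = 0.45930 g/L.

0.459 g/L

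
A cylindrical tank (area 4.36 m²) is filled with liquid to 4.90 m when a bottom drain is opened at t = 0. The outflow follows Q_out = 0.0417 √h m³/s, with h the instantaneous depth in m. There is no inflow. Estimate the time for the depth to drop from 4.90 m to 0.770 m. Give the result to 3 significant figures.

279 s

With no inflow, A dh/dt = −0.0417 √h.
This is separable: 2 d(√h)/dt = −0.0417/A, so √h = √h₀ − (0.0417/(2A)) t.
t = 2A(√h₀ − √h)/0.0417 = 2·4.36·(√4.90 − √0.770)/0.0417
  = 8.7200 × (2.2136 − 0.87750) / 0.0417 = 279.40 s.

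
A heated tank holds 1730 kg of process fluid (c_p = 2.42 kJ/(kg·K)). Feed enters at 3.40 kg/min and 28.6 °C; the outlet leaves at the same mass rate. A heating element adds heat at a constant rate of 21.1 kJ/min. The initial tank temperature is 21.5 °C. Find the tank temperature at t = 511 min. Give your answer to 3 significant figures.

27.6 °C

Unsteady energy balance on the tank contents: M c_p dT/dt = ṁ c_p (T_in − T) + 21.1.
Rearrange: dT/dt = (T_ss − T)/τ with τ = M/ṁ = 508.82 min and T_ss = T_in + Q̇/(ṁ c_p) = 31.164 °C.
T approaches T_ss exponentially: T(t) = T_ss + (T₀ − T_ss) e^(−t/τ).
T(511) = 31.164 + (-9.6644)·e^(−511/508.82) = 31.164 + (-9.6644)·0.36631 = 27.624 °C.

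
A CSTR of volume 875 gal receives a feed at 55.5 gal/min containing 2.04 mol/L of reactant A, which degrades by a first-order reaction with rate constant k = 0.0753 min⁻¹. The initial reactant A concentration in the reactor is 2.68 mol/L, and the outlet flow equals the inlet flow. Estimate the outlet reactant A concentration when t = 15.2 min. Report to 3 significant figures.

Accumulation = in − out − consumed: V dC/dt = Q C_in − Q C − k V C.
This is linear with rate a = Q/V + k = 0.13873 min⁻¹.
C_ss = Q C_in/(Q + kV) = 0.93272 mol/L; C(t) = C_ss + (C₀ − C_ss) e^(−a t).
C(15.2) = 0.93272 + (1.7473)·e^(−0.13873·15.2) = 0.93272 + (1.7473)·0.12140 = 1.1448 mol/L.

1.14 mol/L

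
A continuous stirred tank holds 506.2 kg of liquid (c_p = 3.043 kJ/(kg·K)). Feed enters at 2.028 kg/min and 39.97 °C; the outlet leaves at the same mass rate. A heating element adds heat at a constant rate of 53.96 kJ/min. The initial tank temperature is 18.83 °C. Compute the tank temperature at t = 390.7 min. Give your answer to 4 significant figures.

M c_p dT/dt = ṁ c_p (T_in − T) + Q̇.
Rearrange: dT/dt = (T_ss − T)/τ with τ = M/ṁ = 249.606 min and T_ss = T_in + Q̇/(ṁ c_p) = 48.7138 °C.
Integrating: T(t) = T_ss + (T₀ − T_ss) e^(−t/τ).
T(390.7) = 48.7138 + (-29.8838)·e^(−390.7/249.606) = 48.7138 + (-29.8838)·0.209032 = 42.4672 °C.

42.47 °C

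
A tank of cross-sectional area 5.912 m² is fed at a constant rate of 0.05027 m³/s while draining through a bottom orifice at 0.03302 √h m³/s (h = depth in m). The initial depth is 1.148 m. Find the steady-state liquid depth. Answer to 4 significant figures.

Level balance: A dh/dt = 0.05027 − 0.03302 √h. Setting dh/dt = 0:
Q_in = 0.03302 √h_ss ⇒ √h_ss = 0.05027/0.03302 = 1.52241.
h_ss = 1.52241² = 2.31773 m. (Since h₀ = 1.148 m < h_ss, the level will rise toward this value.)

2.318 m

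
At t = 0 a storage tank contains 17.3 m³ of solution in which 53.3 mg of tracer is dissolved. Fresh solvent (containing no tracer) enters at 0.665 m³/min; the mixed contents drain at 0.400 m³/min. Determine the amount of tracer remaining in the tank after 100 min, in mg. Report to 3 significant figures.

13.1 mg

Let m(t) be the amount of tracer. Volume: V(t) = V₀ + (Q_in − Q_out) t = 17.3 + 0.26500 t; V(100) = 43.800 m³.
Species balance (pure solvent in): dm/dt = −Q_out · m/V(t).
dm/m = −Q_out dt/(V₀ + 0.26500 t); integrating gives ln(m/m₀) = −(Q_out/(Q_in−Q_out)) ln(V/V₀).
m = m₀ (V₀/V)^(Q_out/(Q_in−Q_out)) = 53.3 × (17.3/43.800)^(1.5094) = 13.115 mg.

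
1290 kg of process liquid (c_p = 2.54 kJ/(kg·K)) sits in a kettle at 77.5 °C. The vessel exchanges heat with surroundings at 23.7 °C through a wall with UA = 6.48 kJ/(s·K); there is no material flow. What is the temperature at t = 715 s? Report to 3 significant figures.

Lumped-capacitance energy balance: M c_p dT/dt = UA(T_amb − T).
dT/dt = (T_ss − T)/τ with T_ss = T_amb = 23.700 °C, τ = M c_p/UA = 1290·2.54/6.48 = 505.65 s.
T approaches T_ss exponentially: T(t) = T_ss + (T₀ − T_ss) e^(−t/τ).
T(715) = 23.700 + (53.800)·0.24316 = 36.782 °C.

36.8 °C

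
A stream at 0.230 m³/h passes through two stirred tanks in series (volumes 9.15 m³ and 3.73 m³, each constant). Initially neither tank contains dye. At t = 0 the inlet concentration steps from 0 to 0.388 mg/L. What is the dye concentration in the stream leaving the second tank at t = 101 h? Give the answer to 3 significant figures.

Time constants: τᵢ = Vᵢ/Q for each well-mixed tank.
τ₁ = 9.15/0.230 = 39.783 h; τ₂ = 3.73/0.230 = 16.217 h.
Tank 1: C₁ = C_in(1 − e^(−t/τ₁)). Tank 2 (τ₁ ≠ τ₂): C₂ = C_in[1 − (τ₁ e^(−t/τ₁) − τ₂ e^(−t/τ₂))/(τ₁ − τ₂)].
At t = 101: e^(−t/τ₁) = 0.078961, e^(−t/τ₂) = 0.0019736.
C₂ = 0.388·[1 − (39.783·0.078961 − 16.217·0.0019736)/(23.565)] = 0.388·0.86806 = 0.33681 mg/L.

0.337 mg/L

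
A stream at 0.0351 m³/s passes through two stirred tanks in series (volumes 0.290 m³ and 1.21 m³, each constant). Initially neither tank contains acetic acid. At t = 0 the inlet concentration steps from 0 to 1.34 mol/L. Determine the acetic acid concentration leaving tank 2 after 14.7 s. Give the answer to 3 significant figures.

0.261 mol/L

Time constants: τᵢ = Vᵢ/Q for each well-mixed tank.
τ₁ = 0.290/0.0351 = 8.2621 s; τ₂ = 1.21/0.0351 = 34.473 s.
Solving the cascade with C₁(0)=C₂(0)=0 gives C₂(t) = C_in[1 − (τ₁ e^(−t/τ₁) − τ₂ e^(−t/τ₂))/(τ₁ − τ₂)].
At t = 14.7: e^(−t/τ₁) = 0.16877, e^(−t/τ₂) = 0.65284.
C₂ = 1.34·[1 − (8.2621·0.16877 − 34.473·0.65284)/(-26.211)] = 1.34·0.19457 = 0.26073 mol/L.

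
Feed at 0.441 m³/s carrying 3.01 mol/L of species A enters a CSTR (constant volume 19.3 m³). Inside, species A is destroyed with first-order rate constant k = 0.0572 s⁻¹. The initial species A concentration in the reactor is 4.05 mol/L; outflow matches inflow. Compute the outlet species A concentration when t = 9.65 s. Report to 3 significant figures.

2.33 mol/L

Accumulation = in − out − consumed: V dC/dt = Q C_in − Q C − k V C.
dC/dt = (Q/V) C_in − (Q/V + k) C; effective rate a = Q/V + k = 0.022850 + 0.0572 = 0.080050 s⁻¹.
C_ss = Q C_in/(Q + kV) = 0.85919 mol/L; C(t) = C_ss + (C₀ − C_ss) e^(−a t).
C(9.65) = 0.85919 + (3.1908)·e^(−0.080050·9.65) = 0.85919 + (3.1908)·0.46187 = 2.3329 mol/L.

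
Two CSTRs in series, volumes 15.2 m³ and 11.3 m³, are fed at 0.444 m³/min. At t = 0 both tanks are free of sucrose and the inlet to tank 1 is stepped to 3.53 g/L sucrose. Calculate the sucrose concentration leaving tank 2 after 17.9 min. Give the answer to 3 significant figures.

0.436 g/L

Each tank obeys Vᵢ dCᵢ/dt = Q(Cᵢ₋₁ − Cᵢ), so τᵢ = Vᵢ/Q.
τ₁ = 15.2/0.444 = 34.234 min; τ₂ = 11.3/0.444 = 25.450 min.
Tank 1: C₁ = C_in(1 − e^(−t/τ₁)). Tank 2 (τ₁ ≠ τ₂): C₂ = C_in[1 − (τ₁ e^(−t/τ₁) − τ₂ e^(−t/τ₂))/(τ₁ − τ₂)].
At t = 17.9: e^(−t/τ₁) = 0.59282, e^(−t/τ₂) = 0.49494.
C₂ = 3.53·[1 − (34.234·0.59282 − 25.450·0.49494)/(8.7838)] = 3.53·0.12358 = 0.43622 g/L.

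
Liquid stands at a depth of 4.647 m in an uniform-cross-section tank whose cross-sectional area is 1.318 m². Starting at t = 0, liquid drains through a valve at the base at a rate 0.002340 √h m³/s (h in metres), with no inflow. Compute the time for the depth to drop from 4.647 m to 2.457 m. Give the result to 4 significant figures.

With no inflow, A dh/dt = −0.002340 √h.
∫ h^(−1/2) dh = −(0.002340/A) ∫ dt, giving 2√h = 2√h₀ − (0.002340/A) t.
t = 2A(√h₀ − √h)/0.002340 = 2·1.318·(√4.647 − √2.457)/0.002340
  = 2.63600 × (2.15569 − 1.56748) / 0.002340 = 662.614 s.

662.6 s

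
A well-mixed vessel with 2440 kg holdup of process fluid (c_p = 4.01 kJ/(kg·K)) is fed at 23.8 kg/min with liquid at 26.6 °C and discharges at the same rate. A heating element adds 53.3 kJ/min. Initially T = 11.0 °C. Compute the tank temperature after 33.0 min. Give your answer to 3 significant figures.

Heat balance on the well-mixed liquid: M c_p dT/dt = ṁ c_p (T_in − T) + 53.3.
Rearrange: dT/dt = (T_ss − T)/τ with τ = M/ṁ = 102.52 min and T_ss = T_in + Q̇/(ṁ c_p) = 27.158 °C.
T approaches T_ss exponentially: T(t) = T_ss + (T₀ − T_ss) e^(−t/τ).
T(33.0) = 27.158 + (-16.158)·e^(−33.0/102.52) = 27.158 + (-16.158)·0.72478 = 15.447 °C.

15.4 °C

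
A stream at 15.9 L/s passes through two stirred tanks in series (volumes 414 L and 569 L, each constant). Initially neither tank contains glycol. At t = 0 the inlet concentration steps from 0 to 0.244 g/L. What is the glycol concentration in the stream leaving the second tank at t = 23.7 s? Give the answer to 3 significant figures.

0.0444 g/L

Each tank obeys Vᵢ dCᵢ/dt = Q(Cᵢ₋₁ − Cᵢ), so τᵢ = Vᵢ/Q.
τ₁ = 414/15.9 = 26.038 s; τ₂ = 569/15.9 = 35.786 s.
Solving the cascade with C₁(0)=C₂(0)=0 gives C₂(t) = C_in[1 − (τ₁ e^(−t/τ₁) − τ₂ e^(−t/τ₂))/(τ₁ − τ₂)].
At t = 23.7: e^(−t/τ₁) = 0.40244, e^(−t/τ₂) = 0.51568.
C₂ = 0.244·[1 − (26.038·0.40244 − 35.786·0.51568)/(-9.7484)] = 0.244·0.18185 = 0.044371 g/L.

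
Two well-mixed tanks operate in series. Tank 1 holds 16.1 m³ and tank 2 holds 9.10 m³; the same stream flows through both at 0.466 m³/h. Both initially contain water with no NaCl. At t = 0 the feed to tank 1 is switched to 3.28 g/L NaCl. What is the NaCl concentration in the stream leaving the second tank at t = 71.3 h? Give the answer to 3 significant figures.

Species balance on tank i: dCᵢ/dt = (Cᵢ₋₁ − Cᵢ)/τᵢ with τᵢ = Vᵢ/Q.
τ₁ = 16.1/0.466 = 34.549 h; τ₂ = 9.10/0.466 = 19.528 h.
Tank 1: C₁ = C_in(1 − e^(−t/τ₁)). Tank 2 (τ₁ ≠ τ₂): C₂ = C_in[1 − (τ₁ e^(−t/τ₁) − τ₂ e^(−t/τ₂))/(τ₁ − τ₂)].
At t = 71.3: e^(−t/τ₁) = 0.12698, e^(−t/τ₂) = 0.025960.
C₂ = 3.28·[1 − (34.549·0.12698 − 19.528·0.025960)/(15.021)] = 3.28·0.74169 = 2.4327 g/L.

2.43 g/L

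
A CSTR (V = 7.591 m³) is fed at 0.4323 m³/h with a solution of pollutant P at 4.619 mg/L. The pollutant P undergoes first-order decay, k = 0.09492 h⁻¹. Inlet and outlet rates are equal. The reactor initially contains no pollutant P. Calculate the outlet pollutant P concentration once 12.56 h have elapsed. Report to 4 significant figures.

1.475 mg/L

Species balance: V dC/dt = Q C_in − Q C − k V C.
dC/dt = (Q/V) C_in − (Q/V + k) C; effective rate a = Q/V + k = 0.0569490 + 0.09492 = 0.151869 h⁻¹.
C_ss = Q C_in/(Q + kV) = 1.73207 mg/L; C(t) = C_ss + (C₀ − C_ss) e^(−a t).
C(12.56) = 1.73207 + (-1.73207)·e^(−0.151869·12.56) = 1.73207 + (-1.73207)·0.148455 = 1.47493 mg/L.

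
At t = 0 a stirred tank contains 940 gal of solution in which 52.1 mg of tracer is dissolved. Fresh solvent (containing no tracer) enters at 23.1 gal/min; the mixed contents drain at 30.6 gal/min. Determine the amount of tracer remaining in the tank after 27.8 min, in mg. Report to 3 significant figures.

18.7 mg

Let m(t) be the amount of tracer. Volume: V(t) = V₀ + (Q_in − Q_out) t = 940 − 7.5000 t; V(27.8) = 731.50 gal.
Species balance (pure solvent in): dm/dt = −Q_out · m/V(t).
Separate: dm/m = −Q_out dt/V(t) ⇒ ln(m/m₀) = −(Q_out/(Q_in−Q_out)) ln(V/V₀).
m = m₀ (V₀/V)^(Q_out/(Q_in−Q_out)) = 52.1 × (940/731.50)^(-4.0800) = 18.727 mg.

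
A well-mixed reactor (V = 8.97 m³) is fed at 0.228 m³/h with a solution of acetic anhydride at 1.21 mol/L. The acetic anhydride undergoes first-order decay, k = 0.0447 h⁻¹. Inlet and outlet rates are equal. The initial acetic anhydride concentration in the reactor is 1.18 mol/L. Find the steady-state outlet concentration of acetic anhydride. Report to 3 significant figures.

0.439 mol/L

Species balance: V dC/dt = Q C_in − Q C − k V C.
Steady state (dC/dt = 0): C_ss = Q C_in/(Q + kV) = C_in/(1 + kV/Q).
C_ss = 0.228·1.21/(0.228 + 0.0447·8.97) = 0.27588/0.62896 = 0.43863 mol/L.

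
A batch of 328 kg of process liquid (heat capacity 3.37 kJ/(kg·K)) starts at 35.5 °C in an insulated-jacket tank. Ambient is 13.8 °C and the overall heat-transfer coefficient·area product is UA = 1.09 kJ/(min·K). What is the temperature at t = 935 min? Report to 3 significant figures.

Lumped-capacitance energy balance: M c_p dT/dt = UA(T_amb − T).
dT/dt = (T_ss − T)/τ with T_ss = T_amb = 13.800 °C, τ = M c_p/UA = 328·3.37/1.09 = 1014.1 min.
T approaches T_ss exponentially: T(t) = T_ss + (T₀ − T_ss) e^(−t/τ).
T(935) = 13.800 + (21.700)·0.39772 = 22.431 °C.

22.4 °C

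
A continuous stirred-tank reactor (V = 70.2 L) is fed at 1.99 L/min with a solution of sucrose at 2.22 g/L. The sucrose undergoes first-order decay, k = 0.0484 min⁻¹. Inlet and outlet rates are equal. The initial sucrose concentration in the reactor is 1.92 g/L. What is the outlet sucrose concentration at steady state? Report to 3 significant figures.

Species balance: V dC/dt = Q C_in − Q C − k V C.
At steady state: 0 = Q C_in − (Q + kV) C_ss, so C_ss = Q C_in/(Q + kV).
C_ss = 1.99·2.22/(1.99 + 0.0484·70.2) = 4.4178/5.3877 = 0.81998 g/L.

0.820 g/L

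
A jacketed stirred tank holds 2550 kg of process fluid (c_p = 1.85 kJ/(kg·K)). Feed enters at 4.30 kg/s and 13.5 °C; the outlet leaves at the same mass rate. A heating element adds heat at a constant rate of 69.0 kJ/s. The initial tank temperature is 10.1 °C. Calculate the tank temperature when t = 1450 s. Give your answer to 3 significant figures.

M c_p dT/dt = ṁ c_p (T_in − T) + Q̇.
τ = M/ṁ = 593.02 s; T_ss = T_in + Q̇/(ṁ c_p) = 13.5 + 69.0/(4.30·1.85) = 22.174 °C.
Solution: T(t) = T_ss + (T₀ − T_ss) e^(−t/τ).
T(1450) = 22.174 + (-12.074)·e^(−1450/593.02) = 22.174 + (-12.074)·0.086718 = 21.127 °C.

21.1 °C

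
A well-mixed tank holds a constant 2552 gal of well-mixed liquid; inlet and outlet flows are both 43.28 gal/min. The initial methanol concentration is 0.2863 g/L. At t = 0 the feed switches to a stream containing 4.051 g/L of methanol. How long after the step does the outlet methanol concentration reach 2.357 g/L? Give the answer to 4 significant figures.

Species balance: V dC/dt = Q(C_in − C) ⇒ τ = V/Q = 58.9649 min.
C(t) = C_in + (C₀ − C_in) e^(−t/τ). Set C = 2.357 and solve for t:
e^(−t/τ) = (C − C_in)/(C₀ − C_in) = (2.357 − 4.051)/(0.2863 − 4.051) = 0.449969
t = −τ ln(…) = 58.9649 × 0.798576 = 47.0879 min.

47.09 min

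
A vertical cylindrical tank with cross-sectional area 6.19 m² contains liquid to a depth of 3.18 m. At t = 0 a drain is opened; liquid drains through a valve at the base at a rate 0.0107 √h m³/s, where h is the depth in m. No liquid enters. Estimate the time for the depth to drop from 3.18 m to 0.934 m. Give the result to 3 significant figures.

945 s

Accumulation of liquid (constant cross-section A): A dh/dt = −0.0107 √h.
Separate and integrate: 2(√h − √h₀) = −(0.0107/A) t.
t = 2A(√h₀ − √h)/0.0107 = 2·6.19·(√3.18 − √0.934)/0.0107
  = 12.380 × (1.7833 − 0.96644) / 0.0107 = 945.07 s.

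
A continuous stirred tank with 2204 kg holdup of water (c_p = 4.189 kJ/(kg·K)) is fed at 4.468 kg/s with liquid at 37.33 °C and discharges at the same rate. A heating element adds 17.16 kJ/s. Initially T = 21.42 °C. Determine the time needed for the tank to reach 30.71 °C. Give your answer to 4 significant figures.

396.2 s

Energy balance: M c_p dT/dt = ṁ c_p (T_in − T) + 17.16.
τ = M/ṁ = 493.286 s; T_ss = T_in + Q̇/(ṁ c_p) = 38.2468 °C.
T(t) = T_ss + (T₀ − T_ss) e^(−t/τ). Set T = 30.71:
e^(−t/τ) = (30.71 − 38.2468)/(21.42 − 38.2468) = 0.447906
t = −493.286 · ln(0.447906) = 396.193 s.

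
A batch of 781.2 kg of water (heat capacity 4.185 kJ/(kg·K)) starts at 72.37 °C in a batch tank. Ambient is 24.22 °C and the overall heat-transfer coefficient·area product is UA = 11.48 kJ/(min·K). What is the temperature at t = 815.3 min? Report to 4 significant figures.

First-law balance (no shaft work): M c_p dT/dt = −UA(T − T_amb).
dT/dt = (T_ss − T)/τ with T_ss = T_amb = 24.2200 °C, τ = M c_p/UA = 781.2·4.185/11.48 = 284.784 min.
This is linear first-order; T(t) = T_ss + (T₀ − T_ss) e^(−t/τ).
T(815.3) = 24.2200 + (48.1500)·0.0571046 = 26.9696 °C.

26.97 °C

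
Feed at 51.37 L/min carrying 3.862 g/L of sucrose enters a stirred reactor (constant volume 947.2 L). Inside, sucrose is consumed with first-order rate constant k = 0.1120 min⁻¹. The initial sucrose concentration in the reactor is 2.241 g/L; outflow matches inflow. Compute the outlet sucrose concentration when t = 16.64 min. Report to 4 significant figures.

1.322 g/L

Species balance: V dC/dt = Q C_in − Q C − k V C.
dC/dt = (Q/V) C_in − (Q/V + k) C; effective rate a = Q/V + k = 0.0542335 + 0.1120 = 0.166234 min⁻¹.
C_ss = Q C_in/(Q + kV) = 1.25997 g/L; C(t) = C_ss + (C₀ − C_ss) e^(−a t).
C(16.64) = 1.25997 + (0.981026)·e^(−0.166234·16.64) = 1.25997 + (0.981026)·0.0629052 = 1.32169 g/L.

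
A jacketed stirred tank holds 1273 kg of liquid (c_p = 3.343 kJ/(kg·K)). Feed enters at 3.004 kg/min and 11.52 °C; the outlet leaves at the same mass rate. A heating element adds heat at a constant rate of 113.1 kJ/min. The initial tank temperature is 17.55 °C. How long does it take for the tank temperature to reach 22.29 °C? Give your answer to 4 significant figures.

Heat balance on the well-mixed liquid: M c_p dT/dt = ṁ c_p (T_in − T) + 113.1.
τ = M/ṁ = 423.768 min; T_ss = T_in + Q̇/(ṁ c_p) = 22.7823 °C.
T(t) = T_ss + (T₀ − T_ss) e^(−t/τ). Set T = 22.29:
e^(−t/τ) = (22.29 − 22.7823)/(17.55 − 22.7823) = 0.0940851
t = −423.768 · ln(0.0940851) = 1001.60 min.

1002 min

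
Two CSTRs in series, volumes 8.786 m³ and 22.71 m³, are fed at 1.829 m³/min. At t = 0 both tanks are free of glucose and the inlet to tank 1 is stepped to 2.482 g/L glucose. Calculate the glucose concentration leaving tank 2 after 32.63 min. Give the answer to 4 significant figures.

Time constants: τᵢ = Vᵢ/Q for each well-mixed tank.
τ₁ = 8.786/1.829 = 4.80372 min; τ₂ = 22.71/1.829 = 12.4166 min.
Solving the cascade with C₁(0)=C₂(0)=0 gives C₂(t) = C_in[1 − (τ₁ e^(−t/τ₁) − τ₂ e^(−t/τ₂))/(τ₁ − τ₂)].
At t = 32.63: e^(−t/τ₁) = 0.00112199, e^(−t/τ₂) = 0.0722279.
C₂ = 2.482·[1 − (4.80372·0.00112199 − 12.4166·0.0722279)/(-7.61290)] = 2.482·0.882905 = 2.19137 g/L.

2.191 g/L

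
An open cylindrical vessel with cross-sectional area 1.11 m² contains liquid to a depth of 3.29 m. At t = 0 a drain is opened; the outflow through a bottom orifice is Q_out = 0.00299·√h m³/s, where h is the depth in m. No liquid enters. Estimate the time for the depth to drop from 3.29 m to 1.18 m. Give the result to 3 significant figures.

540 s

Volume balance on the tank: A dh/dt = −0.00299 √h.
This is separable: 2 d(√h)/dt = −0.00299/A, so √h = √h₀ − (0.00299/(2A)) t.
t = 2A(√h₀ − √h)/0.00299 = 2·1.11·(√3.29 − √1.18)/0.00299
  = 2.2200 × (1.8138 − 1.0863) / 0.00299 = 540.19 s.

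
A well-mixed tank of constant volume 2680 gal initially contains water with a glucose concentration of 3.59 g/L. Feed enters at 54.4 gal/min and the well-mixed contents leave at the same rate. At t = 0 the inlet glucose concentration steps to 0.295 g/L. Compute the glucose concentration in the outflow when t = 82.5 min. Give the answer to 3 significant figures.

0.912 g/L

Mass balance on the solute (V constant): V dC/dt = Q(C_in − C).
Rewrite as dC/dt + C/τ = C_in/τ, τ = V/Q = 49.265 min.
Integrating: C(t) = C_in + (C₀ − C_in) e^(−t/τ).
C(82.5) = 0.295 + (3.59 − 0.295)·e^(−82.5/49.265) = 0.295 + (3.2950)·0.18738 = 0.91241 g/L.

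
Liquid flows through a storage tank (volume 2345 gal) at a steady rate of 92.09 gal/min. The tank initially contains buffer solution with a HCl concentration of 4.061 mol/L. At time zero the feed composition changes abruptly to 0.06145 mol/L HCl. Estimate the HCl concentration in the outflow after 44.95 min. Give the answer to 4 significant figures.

Accumulation = in − out for the solute gives V dC/dt = Q(C_in − C).
Time constant τ = V/Q = 2345/92.09 = 25.4642 min.
This is linear first-order; C(t) = C_in + (C₀ − C_in) e^(−t/τ).
C(44.95) = 0.06145 + (4.061 − 0.06145)·e^(−44.95/25.4642) = 0.06145 + (3.99955)·0.171149 = 0.745968 mol/L.

0.7460 mol/L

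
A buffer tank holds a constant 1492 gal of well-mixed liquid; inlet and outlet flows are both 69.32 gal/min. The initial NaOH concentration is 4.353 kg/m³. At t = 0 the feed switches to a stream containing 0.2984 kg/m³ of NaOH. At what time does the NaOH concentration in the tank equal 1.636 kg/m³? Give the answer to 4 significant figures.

Species balance: V dC/dt = Q(C_in − C) ⇒ τ = V/Q = 21.5234 min.
C(t) = C_in + (C₀ − C_in) e^(−t/τ). Set C = 1.636 and solve for t:
e^(−t/τ) = (C − C_in)/(C₀ − C_in) = (1.636 − 0.2984)/(4.353 − 0.2984) = 0.329897
t = −τ ln(…) = 21.5234 × 1.10898 = 23.8689 min.

23.87 min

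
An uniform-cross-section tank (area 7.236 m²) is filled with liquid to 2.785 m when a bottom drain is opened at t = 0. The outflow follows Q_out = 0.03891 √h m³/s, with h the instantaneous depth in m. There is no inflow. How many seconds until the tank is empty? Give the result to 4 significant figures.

With no inflow, A dh/dt = −0.03891 √h.
This is separable: 2 d(√h)/dt = −0.03891/A, so √h = √h₀ − (0.03891/(2A)) t.
Set h = 0: 2√h₀ = (0.03891/A) t_empty ⇒ t_empty = 2A√h₀/0.03891.
t_empty = 2·7.236·√2.785/0.03891 = 14.4720·1.66883/0.03891 = 620.697 s.

620.7 s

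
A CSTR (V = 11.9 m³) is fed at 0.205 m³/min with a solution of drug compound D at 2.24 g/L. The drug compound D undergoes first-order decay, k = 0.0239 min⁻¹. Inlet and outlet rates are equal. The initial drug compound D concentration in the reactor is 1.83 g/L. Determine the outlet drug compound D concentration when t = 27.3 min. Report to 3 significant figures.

1.23 g/L

Accumulation = in − out − consumed: V dC/dt = Q C_in − Q C − k V C.
This is linear with rate a = Q/V + k = 0.041127 min⁻¹.
C_ss = Q C_in/(Q + kV) = 0.93827 g/L; C(t) = C_ss + (C₀ − C_ss) e^(−a t).
C(27.3) = 0.93827 + (0.89173)·e^(−0.041127·27.3) = 0.93827 + (0.89173)·0.32538 = 1.2284 g/L.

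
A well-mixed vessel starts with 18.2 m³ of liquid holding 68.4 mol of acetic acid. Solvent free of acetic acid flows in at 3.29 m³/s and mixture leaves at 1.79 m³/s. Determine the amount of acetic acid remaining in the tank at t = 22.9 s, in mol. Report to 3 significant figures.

Total volume: dV/dt = Q_in − Q_out = 1.5000 m³/s, so V(t) = 18.2 + 1.5000 t and V(22.9) = 52.550 m³.
Species balance (pure solvent in): dm/dt = −Q_out · m/V(t).
Separate: dm/m = −Q_out dt/V(t) ⇒ ln(m/m₀) = −(Q_out/(Q_in−Q_out)) ln(V/V₀).
m = m₀ (V₀/V)^(Q_out/(Q_in−Q_out)) = 68.4 × (18.2/52.550)^(1.1933) = 19.299 mol.

19.3 mol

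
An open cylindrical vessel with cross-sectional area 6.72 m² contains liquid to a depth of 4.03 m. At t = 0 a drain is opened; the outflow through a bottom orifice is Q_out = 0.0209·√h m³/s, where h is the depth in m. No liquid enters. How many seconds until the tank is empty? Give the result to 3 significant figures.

1290 s

With no inflow, A dh/dt = −0.0209 √h.
This is separable: 2 d(√h)/dt = −0.0209/A, so √h = √h₀ − (0.0209/(2A)) t.
Set h = 0: 2√h₀ = (0.0209/A) t_empty ⇒ t_empty = 2A√h₀/0.0209.
t_empty = 2·6.72·√4.03/0.0209 = 13.440·2.0075/0.0209 = 1290.9 s.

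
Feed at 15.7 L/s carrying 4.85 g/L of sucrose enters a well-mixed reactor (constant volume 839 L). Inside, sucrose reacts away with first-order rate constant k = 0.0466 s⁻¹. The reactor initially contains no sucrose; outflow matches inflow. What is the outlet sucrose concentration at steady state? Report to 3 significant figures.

1.39 g/L

Species balance: V dC/dt = Q C_in − Q C − k V C.
At steady state: 0 = Q C_in − (Q + kV) C_ss, so C_ss = Q C_in/(Q + kV).
C_ss = 15.7·4.85/(15.7 + 0.0466·839) = 76.145/54.797 = 1.3896 g/L.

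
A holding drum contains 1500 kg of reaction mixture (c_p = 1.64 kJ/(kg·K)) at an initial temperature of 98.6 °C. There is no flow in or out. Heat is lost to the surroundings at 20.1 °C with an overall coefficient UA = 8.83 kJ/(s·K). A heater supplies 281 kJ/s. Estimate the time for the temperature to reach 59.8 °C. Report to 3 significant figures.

496 s

Energy balance: M c_p dT/dt = −UA(T − T_amb) + Q̇.
τ = M c_p/UA = 278.60 s; T_ss = T_amb + Q̇/UA = 20.1 + 281/8.83 = 51.923 °C.
T(t) = T_ss + (T₀ − T_ss)e^(−t/τ); set T = 59.8:
t = −τ ln[(T − T_ss)/(T₀ − T_ss)] = −278.60 · ln(0.16875) = 495.72 s.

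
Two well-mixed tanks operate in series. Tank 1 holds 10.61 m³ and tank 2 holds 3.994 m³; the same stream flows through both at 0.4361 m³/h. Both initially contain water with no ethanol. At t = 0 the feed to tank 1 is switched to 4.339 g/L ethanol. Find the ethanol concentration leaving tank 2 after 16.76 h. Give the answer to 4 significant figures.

1.265 g/L

Species balance on tank i: dCᵢ/dt = (Cᵢ₋₁ − Cᵢ)/τᵢ with τᵢ = Vᵢ/Q.
τ₁ = 10.61/0.4361 = 24.3293 h; τ₂ = 3.994/0.4361 = 9.15845 h.
Solving the cascade with C₁(0)=C₂(0)=0 gives C₂(t) = C_in[1 − (τ₁ e^(−t/τ₁) − τ₂ e^(−t/τ₂))/(τ₁ − τ₂)].
At t = 16.76: e^(−t/τ₁) = 0.502137, e^(−t/τ₂) = 0.160413.
C₂ = 4.339·[1 − (24.3293·0.502137 − 9.15845·0.160413)/(15.1708)] = 4.339·0.291568 = 1.26511 g/L.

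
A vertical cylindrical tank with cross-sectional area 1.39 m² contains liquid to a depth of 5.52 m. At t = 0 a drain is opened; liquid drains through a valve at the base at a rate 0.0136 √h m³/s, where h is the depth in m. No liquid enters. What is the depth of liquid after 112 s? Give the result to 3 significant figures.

3.25 m

With no inflow, A dh/dt = −0.0136 √h.
This is separable: 2 d(√h)/dt = −0.0136/A, so √h = √h₀ − (0.0136/(2A)) t.
√h = √5.52 − 0.0136·112/(2·1.39) = 2.3495 − 0.54791 = 1.8016.
h = 1.8016² = 3.2456 m.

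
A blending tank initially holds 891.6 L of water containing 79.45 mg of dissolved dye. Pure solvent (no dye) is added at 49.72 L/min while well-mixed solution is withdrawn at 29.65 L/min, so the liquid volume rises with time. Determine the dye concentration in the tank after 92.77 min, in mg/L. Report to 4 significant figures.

Let m(t) be the amount of dye. Volume: V(t) = V₀ + (Q_in − Q_out) t = 891.6 + 20.0700 t; V(92.77) = 2753.49 L.
Species balance (pure solvent in): dm/dt = −Q_out · m/V(t).
dm/m = −Q_out dt/(V₀ + 20.0700 t); integrating gives ln(m/m₀) = −(Q_out/(Q_in−Q_out)) ln(V/V₀).
m = m₀ (V₀/V)^(Q_out/(Q_in−Q_out)) = 79.45 × (891.6/2753.49)^(1.47733) = 15.0184 mg.
C = m/V = 15.0184/2753.49 = 0.00545432 mg/L.

0.005454 mg/L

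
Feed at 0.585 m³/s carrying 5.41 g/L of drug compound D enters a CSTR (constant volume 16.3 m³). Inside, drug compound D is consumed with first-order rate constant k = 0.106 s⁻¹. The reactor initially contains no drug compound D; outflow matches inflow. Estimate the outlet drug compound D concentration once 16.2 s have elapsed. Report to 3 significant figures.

Accumulation = in − out − consumed: V dC/dt = Q C_in − Q C − k V C.
This is linear with rate a = Q/V + k = 0.14189 s⁻¹.
C_ss = Q C_in/(Q + kV) = 1.3684 g/L; C(t) = C_ss + (C₀ − C_ss) e^(−a t).
C(16.2) = 1.3684 + (-1.3684)·e^(−0.14189·16.2) = 1.3684 + (-1.3684)·0.10040 = 1.2310 g/L.

1.23 g/L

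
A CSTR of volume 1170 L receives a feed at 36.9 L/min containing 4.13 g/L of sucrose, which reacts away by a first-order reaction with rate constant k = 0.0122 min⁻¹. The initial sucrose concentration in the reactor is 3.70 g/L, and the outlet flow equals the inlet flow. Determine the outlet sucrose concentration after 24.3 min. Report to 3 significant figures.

V dC/dt = Q(C_in − C) − k V C.
dC/dt = (Q/V) C_in − (Q/V + k) C; effective rate a = Q/V + k = 0.031538 + 0.0122 = 0.043738 min⁻¹.
C_ss = Q C_in/(Q + kV) = 2.9780 g/L; C(t) = C_ss + (C₀ − C_ss) e^(−a t).
C(24.3) = 2.9780 + (0.72198)·e^(−0.043738·24.3) = 2.9780 + (0.72198)·0.34547 = 3.2274 g/L.

3.23 g/L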